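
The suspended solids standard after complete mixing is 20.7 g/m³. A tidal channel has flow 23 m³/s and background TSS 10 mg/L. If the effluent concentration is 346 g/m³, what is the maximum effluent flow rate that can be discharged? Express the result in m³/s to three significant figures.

Mass balance at complete mixing: C_std·(Q_w + Q_r) = Q_w·C_e + Q_r·C_b.
Rearranging, Q_w = Q_r·(C_std − C_b)/(C_e − C_std) = 23·(20.7 − 10) / (346 − 20.7) = 0.7565 m³/s.

0.757 m³/s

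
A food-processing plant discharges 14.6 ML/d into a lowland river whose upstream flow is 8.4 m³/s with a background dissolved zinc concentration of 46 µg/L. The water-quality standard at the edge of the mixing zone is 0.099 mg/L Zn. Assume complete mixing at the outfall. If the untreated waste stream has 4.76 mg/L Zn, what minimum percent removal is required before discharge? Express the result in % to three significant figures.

14.6 ML/d = 0.169 m³/s.
46 µg/L = 0.046 mg/L.
Mass balance: 0.099·8.569 = 0.169·Cₑ + 8.4·0.046.
Cₑ = (0.8483 − 0.3864) / 0.169 = 2.734 mg/L.
Required removal = 1 − 2.734/4.76 = 42.57 %.

42.6 %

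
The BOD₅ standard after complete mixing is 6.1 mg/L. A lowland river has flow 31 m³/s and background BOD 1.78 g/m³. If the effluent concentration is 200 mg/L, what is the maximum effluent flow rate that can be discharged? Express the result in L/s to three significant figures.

Mass balance at complete mixing: C_std·(Q_w + Q_r) = Q_w·C_e + Q_r·C_b.
Rearranging, Q_w = Q_r·(C_std − C_b)/(C_e − C_std) = 31·(6.1 − 1.78) / (200 − 6.1) = 0.6907 m³/s.
= 690.7 L/s.

691 L/s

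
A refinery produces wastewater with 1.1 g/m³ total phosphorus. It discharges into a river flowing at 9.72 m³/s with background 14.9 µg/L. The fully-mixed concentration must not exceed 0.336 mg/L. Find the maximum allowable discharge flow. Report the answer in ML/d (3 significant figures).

14.9 µg/L = 0.0149 mg/L.
Mass balance at complete mixing: C_std·(Q_w + Q_r) = Q_w·C_e + Q_r·C_b.
Rearranging, Q_w = Q_r·(C_std − C_b)/(C_e − C_std) = 9.72·(0.336 − 0.0149) / (1.1 − 0.336) = 4.085 m³/s.
= 353 ML/d.

353 ML/d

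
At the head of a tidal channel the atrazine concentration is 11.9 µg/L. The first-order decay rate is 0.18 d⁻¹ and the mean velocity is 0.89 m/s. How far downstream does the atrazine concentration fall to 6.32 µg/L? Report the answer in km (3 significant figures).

270 km

From C = C₀·e^(−kt), t = ln(C₀/C)/k = ln(11.9/6.32)/0.18 = 0.6328/0.18 = 3.516 d.
Distance = v·t = 0.89 m/s × 3.038e+05 s = 2.703e+05 m = 270.3 km.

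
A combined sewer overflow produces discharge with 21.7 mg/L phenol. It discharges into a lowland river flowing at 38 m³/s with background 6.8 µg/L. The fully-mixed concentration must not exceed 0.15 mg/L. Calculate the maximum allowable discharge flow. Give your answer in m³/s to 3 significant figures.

6.8 µg/L = 0.0068 mg/L.
Mass balance at complete mixing: C_std·(Q_w + Q_r) = Q_w·C_e + Q_r·C_b.
Rearranging, Q_w = Q_r·(C_std − C_b)/(C_e − C_std) = 38·(0.15 − 0.0068) / (21.7 − 0.15) = 0.2525 m³/s.

0.253 m³/s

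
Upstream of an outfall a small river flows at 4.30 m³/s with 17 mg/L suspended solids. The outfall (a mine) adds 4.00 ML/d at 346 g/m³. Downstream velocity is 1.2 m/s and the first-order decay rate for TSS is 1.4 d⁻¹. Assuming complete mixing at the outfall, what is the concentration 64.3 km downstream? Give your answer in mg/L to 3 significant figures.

4.00 ML/d = 0.0463 m³/s.
After complete mixing, C₀ = (0.0463·346 + 4.3·17) / 4.346 = 20.5 mg/L.
Travel time t = 6.43e+04 m / 1.2 m/s = 5.358e+04 s = 0.6202 d.
C = 20.5·exp(−1.4·0.6202) = 20.5·0.4197 = 8.605 mg/L.

8.61 mg/L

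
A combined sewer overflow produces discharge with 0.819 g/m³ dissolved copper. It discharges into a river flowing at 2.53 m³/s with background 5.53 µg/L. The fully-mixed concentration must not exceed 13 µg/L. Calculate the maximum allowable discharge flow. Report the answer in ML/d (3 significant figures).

2.03 ML/d

5.53 µg/L = 0.00553 mg/L.
13 µg/L = 0.013 mg/L.
Mass balance at complete mixing: C_std·(Q_w + Q_r) = Q_w·C_e + Q_r·C_b.
Rearranging, Q_w = Q_r·(C_std − C_b)/(C_e − C_std) = 2.53·(0.013 − 0.00553) / (0.819 − 0.013) = 0.02345 m³/s.
= 2.026 ML/d.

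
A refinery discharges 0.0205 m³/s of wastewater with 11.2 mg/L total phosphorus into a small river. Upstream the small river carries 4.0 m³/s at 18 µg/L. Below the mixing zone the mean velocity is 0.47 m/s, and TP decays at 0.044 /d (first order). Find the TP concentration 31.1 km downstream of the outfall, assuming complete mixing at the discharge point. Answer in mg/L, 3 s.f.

18 µg/L = 0.018 mg/L.
After complete mixing, C₀ = (0.0205·11.2 + 4·0.018) / 4.021 = 0.07502 mg/L.
Travel time t = 3.11e+04 m / 0.47 m/s = 6.617e+04 s = 0.7659 d.
C = 0.07502·exp(−0.044·0.7659) = 0.07502·0.9669 = 0.07253 mg/L.

0.0725 mg/L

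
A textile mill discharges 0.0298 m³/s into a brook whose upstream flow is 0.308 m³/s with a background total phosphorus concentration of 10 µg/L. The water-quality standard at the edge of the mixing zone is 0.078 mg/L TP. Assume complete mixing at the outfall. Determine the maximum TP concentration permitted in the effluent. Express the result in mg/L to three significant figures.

10 µg/L = 0.01 mg/L.
Mass balance: 0.078·0.3378 = 0.0298·Cₑ + 0.308·0.01.
Cₑ = (0.02635 − 0.00308) / 0.0298 = 0.7808 mg/L.

0.781 mg/L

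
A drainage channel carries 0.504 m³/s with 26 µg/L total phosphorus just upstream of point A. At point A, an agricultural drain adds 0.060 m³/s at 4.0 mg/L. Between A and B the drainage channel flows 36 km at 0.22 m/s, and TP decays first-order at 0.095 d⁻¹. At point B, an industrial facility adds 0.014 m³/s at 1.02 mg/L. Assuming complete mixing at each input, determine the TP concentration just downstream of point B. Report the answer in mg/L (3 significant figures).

0.390 mg/L

26 µg/L = 0.026 mg/L.
After input A: C = (0.504·0.026 + 0.06·4) / 0.564 = 0.4488 mg/L.
Over the 36 km reach to input B (t = 1.636e+05 s = 1.894 d), decay gives C = 0.4488·exp(−0.095·1.894) = 0.3749 mg/L.
After input B: C = (0.564·0.3749 + 0.014·1.02) / 0.578 = 0.3905 mg/L.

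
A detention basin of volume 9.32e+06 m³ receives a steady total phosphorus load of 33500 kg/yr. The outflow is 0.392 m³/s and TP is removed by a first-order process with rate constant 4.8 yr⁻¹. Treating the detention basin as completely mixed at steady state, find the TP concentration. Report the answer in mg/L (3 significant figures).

0.587 mg/L

Outflow Q = 0.392 m³/s × 3.156e+07 s/yr = 1.237e+07 m³/yr.
Steady-state CSTR mass balance: W = Q·C + k·V·C, so C = W/(Q + kV).
Q + kV = 1.237e+07 + 4.8·9.32e+06 = 5.711e+07 m³/yr.
C = 33500/5.711e+07 = 0.0005866 kg/m³ = 0.5866 mg/L.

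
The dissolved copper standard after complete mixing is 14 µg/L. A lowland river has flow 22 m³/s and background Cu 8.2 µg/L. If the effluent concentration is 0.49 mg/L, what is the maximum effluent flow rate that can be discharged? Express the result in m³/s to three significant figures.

8.2 µg/L = 0.0082 mg/L.
14 µg/L = 0.014 mg/L.
Mass balance at complete mixing: C_std·(Q_w + Q_r) = Q_w·C_e + Q_r·C_b.
Rearranging, Q_w = Q_r·(C_std − C_b)/(C_e − C_std) = 22·(0.014 − 0.0082) / (0.49 − 0.014) = 0.2681 m³/s.

0.268 m³/s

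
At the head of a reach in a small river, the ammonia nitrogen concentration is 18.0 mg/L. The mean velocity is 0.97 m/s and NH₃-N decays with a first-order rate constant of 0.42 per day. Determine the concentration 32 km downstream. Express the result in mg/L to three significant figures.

Travel time t = 32 km / 0.97 m/s = 3.2e+04/0.97 = 3.299e+04 s = 0.3818 d.
First-order decay: C = 18.0·exp(−0.42·0.3818) = 18.0·0.8518 = 15.33 mg/L.

15.3 mg/L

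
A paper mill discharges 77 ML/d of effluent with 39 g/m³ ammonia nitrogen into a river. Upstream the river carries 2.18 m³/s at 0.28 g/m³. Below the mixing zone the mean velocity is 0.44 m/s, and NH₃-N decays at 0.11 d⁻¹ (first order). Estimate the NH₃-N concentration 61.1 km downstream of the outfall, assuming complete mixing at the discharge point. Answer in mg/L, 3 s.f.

9.65 mg/L

77 ML/d = 0.8912 m³/s.
After complete mixing, C₀ = (0.8912·39 + 2.18·0.28) / 3.071 = 11.52 mg/L.
Travel time t = 6.11e+04 m / 0.44 m/s = 1.389e+05 s = 1.607 d.
C = 11.52·exp(−0.11·1.607) = 11.52·0.838 = 9.65 mg/L.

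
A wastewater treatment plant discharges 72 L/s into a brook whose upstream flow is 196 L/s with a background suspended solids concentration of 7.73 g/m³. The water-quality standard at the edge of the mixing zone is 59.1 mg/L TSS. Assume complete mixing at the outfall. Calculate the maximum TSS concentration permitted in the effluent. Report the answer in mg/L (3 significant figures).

72 L/s = 0.072 m³/s.
196 L/s = 0.196 m³/s.
Mass balance: 59.1·0.268 = 0.072·Cₑ + 0.196·7.73.
Cₑ = (15.84 − 1.515) / 0.072 = 198.9 mg/L.

199 mg/L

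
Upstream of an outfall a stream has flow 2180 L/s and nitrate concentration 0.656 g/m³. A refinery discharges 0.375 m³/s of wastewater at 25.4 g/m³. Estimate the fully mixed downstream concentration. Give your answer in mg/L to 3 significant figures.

2180 L/s = 2.18 m³/s.
Flow-weighted mixing gives C = (0.375·25.4 + 2.18·0.656) / (0.375 + 2.18) = 10.96/2.555 = 4.288 mg/L.

4.29 mg/L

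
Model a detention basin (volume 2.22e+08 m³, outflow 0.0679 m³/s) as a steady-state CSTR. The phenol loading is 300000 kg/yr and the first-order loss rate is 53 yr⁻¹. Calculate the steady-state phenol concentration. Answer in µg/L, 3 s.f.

Outflow Q = 0.0679 m³/s × 3.156e+07 s/yr = 2.143e+06 m³/yr.
Steady-state CSTR mass balance: W = Q·C + k·V·C, so C = W/(Q + kV).
Q + kV = 2.143e+06 + 53·2.22e+08 = 1.177e+10 m³/yr.
C = 300000/1.177e+10 = 2.549e-05 kg/m³ = 0.02549 mg/L = 25.49 µg/L.

25.5 µg/L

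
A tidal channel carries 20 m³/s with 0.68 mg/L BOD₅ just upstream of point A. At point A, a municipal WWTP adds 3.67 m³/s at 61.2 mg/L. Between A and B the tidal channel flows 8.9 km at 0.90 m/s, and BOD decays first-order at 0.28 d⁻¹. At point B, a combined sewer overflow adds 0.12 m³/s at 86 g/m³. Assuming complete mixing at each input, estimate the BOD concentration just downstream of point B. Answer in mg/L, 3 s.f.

After input A: C = (20·0.68 + 3.67·61.2) / 23.67 = 10.06 mg/L.
Over the 8.9 km reach to input B (t = 9889 s = 0.1145 d), decay gives C = 10.06·exp(−0.28·0.1145) = 9.746 mg/L.
After input B: C = (23.67·9.746 + 0.12·86) / 23.79 = 10.13 mg/L.

10.1 mg/L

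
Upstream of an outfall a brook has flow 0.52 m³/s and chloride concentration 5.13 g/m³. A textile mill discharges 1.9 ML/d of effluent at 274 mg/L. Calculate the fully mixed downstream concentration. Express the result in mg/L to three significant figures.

16.0 mg/L

1.9 ML/d = 0.02199 m³/s.
Conservation of mass across the mixing zone: C = (0.02199·274 + 0.52·5.13) / (0.02199 + 0.52) = 8.693/0.542 = 16.04 mg/L.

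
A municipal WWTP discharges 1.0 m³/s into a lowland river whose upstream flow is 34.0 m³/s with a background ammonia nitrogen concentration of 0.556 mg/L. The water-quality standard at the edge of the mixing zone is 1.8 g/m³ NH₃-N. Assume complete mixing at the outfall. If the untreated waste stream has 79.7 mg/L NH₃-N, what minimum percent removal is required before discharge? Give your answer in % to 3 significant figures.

Mass balance: 1.8·35 = 1·Cₑ + 34·0.556.
Cₑ = (63 − 18.9) / 1 = 44.1 mg/L.
Required removal = 1 − 44.1/79.7 = 44.67 %.

44.7 %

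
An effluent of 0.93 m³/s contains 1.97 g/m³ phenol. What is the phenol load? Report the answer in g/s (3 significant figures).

Mass flux = Q·C = 0.93 m³/s × 1.97 g/m³ = 1.832 g/s.

1.83 g/s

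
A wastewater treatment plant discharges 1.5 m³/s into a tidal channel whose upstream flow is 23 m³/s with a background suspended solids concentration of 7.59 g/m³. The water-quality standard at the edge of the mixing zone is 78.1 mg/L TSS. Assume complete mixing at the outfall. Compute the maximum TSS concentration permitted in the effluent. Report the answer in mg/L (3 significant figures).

Mass balance: 78.1·24.5 = 1.5·Cₑ + 23·7.59.
Cₑ = (1913 − 174.6) / 1.5 = 1159 mg/L.

1160 mg/L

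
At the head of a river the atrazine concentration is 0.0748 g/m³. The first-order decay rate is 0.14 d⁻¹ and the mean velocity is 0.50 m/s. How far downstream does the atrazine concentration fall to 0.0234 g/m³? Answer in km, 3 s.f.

359 km

From C = C₀·e^(−kt), t = ln(C₀/C)/k = ln(0.0748/0.0234)/0.14 = 1.162/0.14 = 8.301 d.
Distance = v·t = 0.50 m/s × 7.172e+05 s = 3.586e+05 m = 358.6 km.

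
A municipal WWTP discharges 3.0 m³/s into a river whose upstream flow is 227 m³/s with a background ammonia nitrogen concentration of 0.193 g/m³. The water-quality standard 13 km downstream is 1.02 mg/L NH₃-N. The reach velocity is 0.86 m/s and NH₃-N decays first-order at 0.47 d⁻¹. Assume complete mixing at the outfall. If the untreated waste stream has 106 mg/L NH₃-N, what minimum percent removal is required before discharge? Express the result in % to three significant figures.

Travel time to the compliance point: t = 1.3e+04/0.86 = 1.512e+04 s = 0.175 d; decay factor exp(−0.47·0.175) = 0.9211.
So the concentration just after mixing may be at most 1.02/0.9211 = 1.107 mg/L.
Mass balance: 1.107·230 = 3·Cₑ + 227·0.193.
Cₑ = (254.7 − 43.81) / 3 = 70.3 mg/L.
Required removal = 1 − 70.3/106 = 33.68 %.

33.7 %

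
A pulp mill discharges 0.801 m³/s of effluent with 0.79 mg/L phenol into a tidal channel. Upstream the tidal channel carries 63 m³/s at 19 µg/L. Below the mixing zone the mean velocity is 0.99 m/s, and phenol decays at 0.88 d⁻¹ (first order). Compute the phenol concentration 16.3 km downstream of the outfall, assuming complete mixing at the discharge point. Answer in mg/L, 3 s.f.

19 µg/L = 0.019 mg/L.
After complete mixing, C₀ = (0.801·0.79 + 63·0.019) / 63.8 = 0.02868 mg/L.
Travel time t = 1.63e+04 m / 0.99 m/s = 1.646e+04 s = 0.1906 d.
C = 0.02868·exp(−0.88·0.1906) = 0.02868·0.8456 = 0.02425 mg/L.

0.0243 mg/L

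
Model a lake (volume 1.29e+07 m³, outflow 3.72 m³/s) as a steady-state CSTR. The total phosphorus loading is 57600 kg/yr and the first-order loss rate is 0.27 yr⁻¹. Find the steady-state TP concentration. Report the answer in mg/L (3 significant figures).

Outflow Q = 3.72 m³/s × 3.156e+07 s/yr = 1.174e+08 m³/yr.
Steady-state CSTR mass balance: W = Q·C + k·V·C, so C = W/(Q + kV).
Q + kV = 1.174e+08 + 0.27·1.29e+07 = 1.209e+08 m³/yr.
C = 57600/1.209e+08 = 0.0004765 kg/m³ = 0.4765 mg/L.

0.477 mg/L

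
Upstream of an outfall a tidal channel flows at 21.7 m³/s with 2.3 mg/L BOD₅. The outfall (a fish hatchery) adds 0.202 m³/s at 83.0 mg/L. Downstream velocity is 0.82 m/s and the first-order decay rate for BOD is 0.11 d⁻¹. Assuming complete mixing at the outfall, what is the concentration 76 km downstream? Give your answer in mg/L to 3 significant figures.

After complete mixing, C₀ = (0.202·83 + 21.7·2.3) / 21.9 = 3.044 mg/L.
Travel time t = 7.6e+04 m / 0.82 m/s = 9.268e+04 s = 1.073 d.
C = 3.044·exp(−0.11·1.073) = 3.044·0.8887 = 2.705 mg/L.

2.71 mg/L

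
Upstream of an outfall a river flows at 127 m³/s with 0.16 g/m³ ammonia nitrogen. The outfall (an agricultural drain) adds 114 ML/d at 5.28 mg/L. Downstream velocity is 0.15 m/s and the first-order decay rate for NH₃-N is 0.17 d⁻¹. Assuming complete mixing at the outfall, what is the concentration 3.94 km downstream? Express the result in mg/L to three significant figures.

0.202 mg/L

114 ML/d = 1.319 m³/s.
After complete mixing, C₀ = (1.319·5.28 + 127·0.16) / 128.3 = 0.2126 mg/L.
Travel time t = 3940 m / 0.15 m/s = 2.627e+04 s = 0.304 d.
C = 0.2126·exp(−0.17·0.304) = 0.2126·0.9496 = 0.2019 mg/L.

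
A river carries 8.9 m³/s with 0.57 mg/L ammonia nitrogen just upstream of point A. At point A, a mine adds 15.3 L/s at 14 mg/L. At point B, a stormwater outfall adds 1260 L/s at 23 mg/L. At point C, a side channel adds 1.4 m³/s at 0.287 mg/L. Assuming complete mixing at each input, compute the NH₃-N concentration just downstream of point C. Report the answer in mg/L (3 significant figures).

15.3 L/s = 0.0153 m³/s.
After input A: C = (8.9·0.57 + 0.0153·14) / 8.915 = 0.593 mg/L.
1260 L/s = 1.26 m³/s.
After input B: C = (8.915·0.593 + 1.26·23) / 10.18 = 3.368 mg/L.
After input C: C = (10.18·3.368 + 1.4·0.287) / 11.58 = 2.995 mg/L.

3.00 mg/L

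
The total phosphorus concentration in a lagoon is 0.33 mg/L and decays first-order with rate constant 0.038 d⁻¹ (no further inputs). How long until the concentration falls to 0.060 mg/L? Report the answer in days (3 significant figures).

44.9 d

t = ln(C₀/C)/k = ln(0.33/0.060)/0.038 = 1.705/0.038 = 44.86 d.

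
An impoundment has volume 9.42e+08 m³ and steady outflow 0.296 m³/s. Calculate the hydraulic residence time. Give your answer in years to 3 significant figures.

Q = 0.296 m³/s × 3.156e+07 s/yr = 9.341e+06 m³/yr.
Hydraulic residence time τ = V/Q = 9.42e+08/9.341e+06 = 100.8 yr.

101 yr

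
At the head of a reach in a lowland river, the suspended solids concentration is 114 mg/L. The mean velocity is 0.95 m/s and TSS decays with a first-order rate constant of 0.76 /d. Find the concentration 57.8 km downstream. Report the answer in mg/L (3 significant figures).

66.8 mg/L

Travel time t = 57.8 km / 0.95 m/s = 5.78e+04/0.95 = 6.084e+04 s = 0.7042 d.
First-order decay: C = 114·exp(−0.76·0.7042) = 114·0.5856 = 66.75 mg/L.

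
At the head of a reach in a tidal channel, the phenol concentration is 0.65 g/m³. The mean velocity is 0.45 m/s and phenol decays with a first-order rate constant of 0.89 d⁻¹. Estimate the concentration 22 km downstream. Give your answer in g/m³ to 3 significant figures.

0.393 g/m³

Travel time t = 22 km / 0.45 m/s = 2.2e+04/0.45 = 4.889e+04 s = 0.5658 d.
First-order decay: C = 0.65·exp(−0.89·0.5658) = 0.65·0.6044 = 0.3928 g/m³.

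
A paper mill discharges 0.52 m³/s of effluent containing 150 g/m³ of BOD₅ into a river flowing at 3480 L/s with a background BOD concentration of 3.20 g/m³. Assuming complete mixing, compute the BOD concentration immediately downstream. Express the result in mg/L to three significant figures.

3480 L/s = 3.48 m³/s.
Flow-weighted mixing gives C = (0.52·150 + 3.48·3.2) / (0.52 + 3.48) = 89.14/4 = 22.28 mg/L.

22.3 mg/L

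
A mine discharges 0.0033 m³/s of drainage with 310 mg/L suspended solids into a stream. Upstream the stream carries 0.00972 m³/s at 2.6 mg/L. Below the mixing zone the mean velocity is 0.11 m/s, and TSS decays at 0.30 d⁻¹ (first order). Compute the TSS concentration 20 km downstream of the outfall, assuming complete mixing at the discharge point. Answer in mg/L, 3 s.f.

42.8 mg/L

After complete mixing, C₀ = (0.0033·310 + 0.00972·2.6) / 0.01302 = 80.51 mg/L.
Travel time t = 2e+04 m / 0.11 m/s = 1.818e+05 s = 2.104 d.
C = 80.51·exp(−0.30·2.104) = 80.51·0.5319 = 42.82 mg/L.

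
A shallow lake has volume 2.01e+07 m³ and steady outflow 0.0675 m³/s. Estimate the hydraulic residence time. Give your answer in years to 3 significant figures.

9.44 yr

Q = 0.0675 m³/s × 3.156e+07 s/yr = 2.13e+06 m³/yr.
Hydraulic residence time τ = V/Q = 2.01e+07/2.13e+06 = 9.436 yr.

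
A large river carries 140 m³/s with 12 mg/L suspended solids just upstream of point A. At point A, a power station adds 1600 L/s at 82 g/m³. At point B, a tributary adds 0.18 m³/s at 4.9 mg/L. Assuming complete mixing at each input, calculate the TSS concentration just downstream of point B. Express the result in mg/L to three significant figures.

12.8 mg/L

1600 L/s = 1.6 m³/s.
After input A: C = (140·12 + 1.6·82) / 141.6 = 12.79 mg/L.
After input B: C = (141.6·12.79 + 0.18·4.9) / 141.8 = 12.78 mg/L.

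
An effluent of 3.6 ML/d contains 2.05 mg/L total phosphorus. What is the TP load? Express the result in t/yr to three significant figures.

3.6 ML/d = 0.04167 m³/s.
Mass flux = Q·C = 0.04167 m³/s × 2.05 g/m³ = 0.08542 g/s.
= 0.08542 g/s × 31.56 = 2.696 t/yr.

2.70 t/yr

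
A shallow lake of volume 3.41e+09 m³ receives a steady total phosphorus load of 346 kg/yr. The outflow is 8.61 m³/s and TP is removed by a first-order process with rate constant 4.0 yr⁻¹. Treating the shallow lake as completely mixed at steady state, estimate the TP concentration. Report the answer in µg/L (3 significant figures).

0.0249 µg/L

Outflow Q = 8.61 m³/s × 3.156e+07 s/yr = 2.717e+08 m³/yr.
Steady-state CSTR mass balance: W = Q·C + k·V·C, so C = W/(Q + kV).
Q + kV = 2.717e+08 + 4.0·3.41e+09 = 1.391e+10 m³/yr.
C = 346/1.391e+10 = 2.487e-08 kg/m³ = 2.487e-05 mg/L = 0.02487 µg/L.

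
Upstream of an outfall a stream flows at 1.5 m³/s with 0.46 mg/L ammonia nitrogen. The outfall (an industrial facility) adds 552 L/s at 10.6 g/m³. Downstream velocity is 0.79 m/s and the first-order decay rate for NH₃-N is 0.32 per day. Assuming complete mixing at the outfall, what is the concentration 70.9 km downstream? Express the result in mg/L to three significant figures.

2.29 mg/L

552 L/s = 0.552 m³/s.
After complete mixing, C₀ = (0.552·10.6 + 1.5·0.46) / 2.052 = 3.188 mg/L.
Travel time t = 7.09e+04 m / 0.79 m/s = 8.975e+04 s = 1.039 d.
C = 3.188·exp(−0.32·1.039) = 3.188·0.7172 = 2.286 mg/L.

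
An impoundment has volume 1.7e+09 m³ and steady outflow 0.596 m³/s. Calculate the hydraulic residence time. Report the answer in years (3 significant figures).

90.4 yr

Q = 0.596 m³/s × 3.156e+07 s/yr = 1.881e+07 m³/yr.
Hydraulic residence time τ = V/Q = 1.7e+09/1.881e+07 = 90.39 yr.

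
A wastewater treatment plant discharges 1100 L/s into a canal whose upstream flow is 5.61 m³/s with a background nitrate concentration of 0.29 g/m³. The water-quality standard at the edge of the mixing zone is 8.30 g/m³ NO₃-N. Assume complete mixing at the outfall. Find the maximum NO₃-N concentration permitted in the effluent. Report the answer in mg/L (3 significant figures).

49.2 mg/L

1100 L/s = 1.1 m³/s.
Mass balance: 8.3·6.71 = 1.1·Cₑ + 5.61·0.29.
Cₑ = (55.69 − 1.627) / 1.1 = 49.15 mg/L.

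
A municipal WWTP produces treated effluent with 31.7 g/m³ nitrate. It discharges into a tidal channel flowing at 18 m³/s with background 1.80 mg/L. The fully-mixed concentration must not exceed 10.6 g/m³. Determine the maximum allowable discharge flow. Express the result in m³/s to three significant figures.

7.51 m³/s

Mass balance at complete mixing: C_std·(Q_w + Q_r) = Q_w·C_e + Q_r·C_b.
Rearranging, Q_w = Q_r·(C_std − C_b)/(C_e − C_std) = 18·(10.6 − 1.8) / (31.7 − 10.6) = 7.507 m³/s.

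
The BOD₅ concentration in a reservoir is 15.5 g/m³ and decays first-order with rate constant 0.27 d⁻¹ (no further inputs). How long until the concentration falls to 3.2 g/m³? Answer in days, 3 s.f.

t = ln(C₀/C)/k = ln(15.5/3.2)/0.27 = 1.578/0.27 = 5.843 d.

5.84 d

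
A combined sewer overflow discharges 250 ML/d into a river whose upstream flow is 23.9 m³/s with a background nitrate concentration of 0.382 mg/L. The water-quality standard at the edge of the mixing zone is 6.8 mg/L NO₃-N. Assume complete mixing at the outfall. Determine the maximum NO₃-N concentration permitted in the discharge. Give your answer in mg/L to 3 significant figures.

250 ML/d = 2.894 m³/s.
Mass balance: 6.8·26.79 = 2.894·Cₑ + 23.9·0.382.
Cₑ = (182.2 − 9.13) / 2.894 = 59.81 mg/L.

59.8 mg/L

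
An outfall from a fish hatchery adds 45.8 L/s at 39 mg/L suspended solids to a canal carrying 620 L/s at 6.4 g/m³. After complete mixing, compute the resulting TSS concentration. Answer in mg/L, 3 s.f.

45.8 L/s = 0.0458 m³/s.
620 L/s = 0.62 m³/s.
Conservation of mass across the mixing zone: C = (0.0458·39 + 0.62·6.4) / (0.0458 + 0.62) = 5.754/0.6658 = 8.643 mg/L.

8.64 mg/L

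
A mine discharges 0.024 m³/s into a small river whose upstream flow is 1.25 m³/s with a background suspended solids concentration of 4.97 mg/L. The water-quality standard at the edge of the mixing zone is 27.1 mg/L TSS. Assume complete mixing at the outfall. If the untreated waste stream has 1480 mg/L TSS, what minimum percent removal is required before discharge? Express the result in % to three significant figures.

20.3 %

Mass balance: 27.1·1.274 = 0.024·Cₑ + 1.25·4.97.
Cₑ = (34.53 − 6.212) / 0.024 = 1180 mg/L.
Required removal = 1 − 1180/1480 = 20.29 %.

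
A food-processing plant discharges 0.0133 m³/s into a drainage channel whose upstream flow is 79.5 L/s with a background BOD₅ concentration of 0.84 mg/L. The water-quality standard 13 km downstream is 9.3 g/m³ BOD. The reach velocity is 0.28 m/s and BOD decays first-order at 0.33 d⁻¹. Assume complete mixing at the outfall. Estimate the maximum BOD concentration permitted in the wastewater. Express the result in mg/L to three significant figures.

72.5 mg/L

79.5 L/s = 0.0795 m³/s.
Travel time to the compliance point: t = 1.3e+04/0.28 = 4.643e+04 s = 0.5374 d; decay factor exp(−0.33·0.5374) = 0.8375.
So the concentration just after mixing may be at most 9.3/0.8375 = 11.1 mg/L.
Mass balance: 11.1·0.0928 = 0.0133·Cₑ + 0.0795·0.84.
Cₑ = (1.03 − 0.06678) / 0.0133 = 72.46 mg/L.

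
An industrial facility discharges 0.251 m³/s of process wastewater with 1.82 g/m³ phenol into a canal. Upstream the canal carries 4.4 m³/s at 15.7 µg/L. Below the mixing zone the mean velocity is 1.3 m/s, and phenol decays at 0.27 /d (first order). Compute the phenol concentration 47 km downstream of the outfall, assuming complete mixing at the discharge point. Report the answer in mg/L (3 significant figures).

0.101 mg/L

15.7 µg/L = 0.0157 mg/L.
After complete mixing, C₀ = (0.251·1.82 + 4.4·0.0157) / 4.651 = 0.1131 mg/L.
Travel time t = 4.7e+04 m / 1.3 m/s = 3.615e+04 s = 0.4184 d.
C = 0.1131·exp(−0.27·0.4184) = 0.1131·0.8932 = 0.101 mg/L.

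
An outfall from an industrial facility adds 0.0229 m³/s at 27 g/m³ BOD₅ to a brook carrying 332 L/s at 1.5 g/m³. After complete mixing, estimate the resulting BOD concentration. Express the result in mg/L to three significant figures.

332 L/s = 0.332 m³/s.
By mass balance at complete mixing, C = (0.0229·27 + 0.332·1.5) / (0.0229 + 0.332) = 1.116/0.3549 = 3.145 mg/L.

3.15 mg/L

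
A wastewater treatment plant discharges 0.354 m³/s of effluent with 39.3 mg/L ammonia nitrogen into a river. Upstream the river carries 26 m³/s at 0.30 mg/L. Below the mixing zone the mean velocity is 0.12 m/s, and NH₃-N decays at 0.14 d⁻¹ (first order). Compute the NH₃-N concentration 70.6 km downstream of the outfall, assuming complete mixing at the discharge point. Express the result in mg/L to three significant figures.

0.318 mg/L

After complete mixing, C₀ = (0.354·39.3 + 26·0.3) / 26.35 = 0.8239 mg/L.
Travel time t = 7.06e+04 m / 0.12 m/s = 5.883e+05 s = 6.809 d.
C = 0.8239·exp(−0.14·6.809) = 0.8239·0.3855 = 0.3176 mg/L.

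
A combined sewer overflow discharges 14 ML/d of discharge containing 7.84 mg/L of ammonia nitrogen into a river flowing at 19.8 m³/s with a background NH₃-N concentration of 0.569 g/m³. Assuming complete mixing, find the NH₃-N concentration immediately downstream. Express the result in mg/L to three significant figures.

0.628 mg/L

14 ML/d = 0.162 m³/s.
By mass balance at complete mixing, C = (0.162·7.84 + 19.8·0.569) / (0.162 + 19.8) = 12.54/19.96 = 0.628 mg/L.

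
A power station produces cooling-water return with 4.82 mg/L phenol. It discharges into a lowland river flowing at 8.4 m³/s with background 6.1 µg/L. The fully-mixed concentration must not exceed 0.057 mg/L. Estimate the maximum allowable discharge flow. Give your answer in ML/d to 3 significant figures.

7.76 ML/d

6.1 µg/L = 0.0061 mg/L.
Mass balance at complete mixing: C_std·(Q_w + Q_r) = Q_w·C_e + Q_r·C_b.
Rearranging, Q_w = Q_r·(C_std − C_b)/(C_e − C_std) = 8.4·(0.057 − 0.0061) / (4.82 − 0.057) = 0.08977 m³/s.
= 7.756 ML/d.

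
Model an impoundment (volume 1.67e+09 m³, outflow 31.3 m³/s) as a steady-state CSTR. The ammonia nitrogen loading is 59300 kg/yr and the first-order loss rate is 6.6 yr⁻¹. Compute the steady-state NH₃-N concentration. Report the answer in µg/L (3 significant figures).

4.94 µg/L

Outflow Q = 31.3 m³/s × 3.156e+07 s/yr = 9.878e+08 m³/yr.
Steady-state CSTR mass balance: W = Q·C + k·V·C, so C = W/(Q + kV).
Q + kV = 9.878e+08 + 6.6·1.67e+09 = 1.201e+10 m³/yr.
C = 59300/1.201e+10 = 4.938e-06 kg/m³ = 0.004938 mg/L = 4.938 µg/L.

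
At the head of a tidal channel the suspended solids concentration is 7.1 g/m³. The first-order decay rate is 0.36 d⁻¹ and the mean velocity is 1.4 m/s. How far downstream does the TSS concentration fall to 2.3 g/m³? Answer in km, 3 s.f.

379 km

From C = C₀·e^(−kt), t = ln(C₀/C)/k = ln(7.1/2.3)/0.36 = 1.127/0.36 = 3.131 d.
Distance = v·t = 1.4 m/s × 2.705e+05 s = 3.787e+05 m = 378.7 km.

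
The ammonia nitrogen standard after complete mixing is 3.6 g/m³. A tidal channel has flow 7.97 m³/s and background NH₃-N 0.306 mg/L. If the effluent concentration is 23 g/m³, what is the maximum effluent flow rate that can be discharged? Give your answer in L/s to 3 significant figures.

Mass balance at complete mixing: C_std·(Q_w + Q_r) = Q_w·C_e + Q_r·C_b.
Rearranging, Q_w = Q_r·(C_std − C_b)/(C_e − C_std) = 7.97·(3.6 − 0.306) / (23 − 3.6) = 1.353 m³/s.
= 1353 L/s.

1350 L/s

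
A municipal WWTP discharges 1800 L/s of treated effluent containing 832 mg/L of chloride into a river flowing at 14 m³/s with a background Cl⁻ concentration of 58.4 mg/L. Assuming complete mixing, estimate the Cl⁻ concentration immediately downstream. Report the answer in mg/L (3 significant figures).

147 mg/L

1800 L/s = 1.8 m³/s.
Conservation of mass across the mixing zone: C = (1.8·832 + 14·58.4) / (1.8 + 14) = 2315/15.8 = 146.5 mg/L.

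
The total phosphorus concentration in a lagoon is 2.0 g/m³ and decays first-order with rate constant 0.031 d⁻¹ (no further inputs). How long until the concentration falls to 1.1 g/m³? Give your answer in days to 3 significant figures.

19.3 d

t = ln(C₀/C)/k = ln(2.0/1.1)/0.031 = 0.5978/0.031 = 19.29 d.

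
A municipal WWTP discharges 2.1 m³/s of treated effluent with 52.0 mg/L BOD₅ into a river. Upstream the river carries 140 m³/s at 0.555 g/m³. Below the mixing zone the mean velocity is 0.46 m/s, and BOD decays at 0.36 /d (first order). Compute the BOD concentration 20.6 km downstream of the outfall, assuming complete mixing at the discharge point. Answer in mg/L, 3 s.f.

1.09 mg/L

After complete mixing, C₀ = (2.1·52 + 140·0.555) / 142.1 = 1.315 mg/L.
Travel time t = 2.06e+04 m / 0.46 m/s = 4.478e+04 s = 0.5183 d.
C = 1.315·exp(−0.36·0.5183) = 1.315·0.8298 = 1.091 mg/L.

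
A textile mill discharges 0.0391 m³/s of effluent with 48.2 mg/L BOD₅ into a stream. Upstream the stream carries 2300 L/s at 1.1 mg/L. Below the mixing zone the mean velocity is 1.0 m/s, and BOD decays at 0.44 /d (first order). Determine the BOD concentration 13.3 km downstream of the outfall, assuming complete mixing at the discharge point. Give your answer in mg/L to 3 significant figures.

1.76 mg/L

2300 L/s = 2.3 m³/s.
After complete mixing, C₀ = (0.0391·48.2 + 2.3·1.1) / 2.339 = 1.887 mg/L.
Travel time t = 1.33e+04 m / 1.0 m/s = 1.33e+04 s = 0.1539 d.
C = 1.887·exp(−0.44·0.1539) = 1.887·0.9345 = 1.764 mg/L.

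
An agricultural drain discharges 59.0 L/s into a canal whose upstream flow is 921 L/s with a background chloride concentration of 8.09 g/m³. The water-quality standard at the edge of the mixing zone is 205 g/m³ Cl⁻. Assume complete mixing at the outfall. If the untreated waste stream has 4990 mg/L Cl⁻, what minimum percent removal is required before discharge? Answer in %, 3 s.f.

59.0 L/s = 0.059 m³/s.
921 L/s = 0.921 m³/s.
Mass balance: 205·0.98 = 0.059·Cₑ + 0.921·8.09.
Cₑ = (200.9 − 7.451) / 0.059 = 3279 mg/L.
Required removal = 1 − 3279/4990 = 34.29 %.

34.3 %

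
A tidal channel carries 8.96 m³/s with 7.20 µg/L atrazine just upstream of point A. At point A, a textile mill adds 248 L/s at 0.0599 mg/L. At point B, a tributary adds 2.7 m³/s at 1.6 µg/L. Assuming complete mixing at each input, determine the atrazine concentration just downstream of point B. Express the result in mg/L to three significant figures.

7.20 µg/L = 0.0072 mg/L.
248 L/s = 0.248 m³/s.
After input A: C = (8.96·0.0072 + 0.248·0.0599) / 9.208 = 0.008619 mg/L.
1.6 µg/L = 0.0016 mg/L.
After input B: C = (9.208·0.008619 + 2.7·0.0016) / 11.91 = 0.007028 mg/L.

0.00703 mg/L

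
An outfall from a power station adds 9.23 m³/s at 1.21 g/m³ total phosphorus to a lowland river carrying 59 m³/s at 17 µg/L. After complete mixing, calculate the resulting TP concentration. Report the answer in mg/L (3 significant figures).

17 µg/L = 0.017 mg/L.
Flow-weighted mixing gives C = (9.23·1.21 + 59·0.017) / (9.23 + 59) = 12.17/68.23 = 0.1784 mg/L.

0.178 mg/L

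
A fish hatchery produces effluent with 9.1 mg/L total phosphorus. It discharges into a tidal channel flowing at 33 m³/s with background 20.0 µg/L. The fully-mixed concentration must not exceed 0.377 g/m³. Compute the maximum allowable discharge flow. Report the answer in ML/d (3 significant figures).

20.0 µg/L = 0.02 mg/L.
Mass balance at complete mixing: C_std·(Q_w + Q_r) = Q_w·C_e + Q_r·C_b.
Rearranging, Q_w = Q_r·(C_std − C_b)/(C_e − C_std) = 33·(0.377 − 0.02) / (9.1 − 0.377) = 1.351 m³/s.
= 116.7 ML/d.

117 ML/d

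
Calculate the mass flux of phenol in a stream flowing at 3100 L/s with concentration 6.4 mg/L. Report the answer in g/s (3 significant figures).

3100 L/s = 3.1 m³/s.
Mass flux = Q·C = 3.1 m³/s × 6.4 g/m³ = 19.84 g/s.

19.8 g/s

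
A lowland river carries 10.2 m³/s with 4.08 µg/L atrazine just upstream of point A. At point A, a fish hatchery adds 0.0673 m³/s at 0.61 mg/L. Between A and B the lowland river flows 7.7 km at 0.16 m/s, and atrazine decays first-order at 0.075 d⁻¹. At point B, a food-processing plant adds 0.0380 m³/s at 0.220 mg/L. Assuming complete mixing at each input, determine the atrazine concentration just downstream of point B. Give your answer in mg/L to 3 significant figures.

0.00851 mg/L

4.08 µg/L = 0.00408 mg/L.
After input A: C = (10.2·0.00408 + 0.0673·0.61) / 10.27 = 0.008052 mg/L.
Over the 7.7 km reach to input B (t = 4.812e+04 s = 0.557 d), decay gives C = 0.008052·exp(−0.075·0.557) = 0.007722 mg/L.
After input B: C = (10.27·0.007722 + 0.038·0.22) / 10.31 = 0.008505 mg/L.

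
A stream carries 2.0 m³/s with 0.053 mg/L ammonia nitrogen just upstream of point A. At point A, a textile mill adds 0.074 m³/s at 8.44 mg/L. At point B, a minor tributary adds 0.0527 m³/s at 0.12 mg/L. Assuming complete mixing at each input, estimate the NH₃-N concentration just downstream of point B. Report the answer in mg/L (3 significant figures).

After input A: C = (2·0.053 + 0.074·8.44) / 2.074 = 0.3522 mg/L.
After input B: C = (2.074·0.3522 + 0.0527·0.12) / 2.127 = 0.3465 mg/L.

0.346 mg/L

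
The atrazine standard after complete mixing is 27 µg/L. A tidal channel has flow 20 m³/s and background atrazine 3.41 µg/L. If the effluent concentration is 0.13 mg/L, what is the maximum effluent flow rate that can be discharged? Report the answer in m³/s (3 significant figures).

3.41 µg/L = 0.00341 mg/L.
27 µg/L = 0.027 mg/L.
Mass balance at complete mixing: C_std·(Q_w + Q_r) = Q_w·C_e + Q_r·C_b.
Rearranging, Q_w = Q_r·(C_std − C_b)/(C_e − C_std) = 20·(0.027 − 0.00341) / (0.13 − 0.027) = 4.581 m³/s.

4.58 m³/s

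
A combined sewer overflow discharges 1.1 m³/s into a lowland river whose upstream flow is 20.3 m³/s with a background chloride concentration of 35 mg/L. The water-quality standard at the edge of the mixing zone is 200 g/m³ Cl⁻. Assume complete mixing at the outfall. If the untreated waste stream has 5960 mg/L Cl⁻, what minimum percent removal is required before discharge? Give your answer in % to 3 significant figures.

Mass balance: 200·21.4 = 1.1·Cₑ + 20.3·35.
Cₑ = (4280 − 710.5) / 1.1 = 3245 mg/L.
Required removal = 1 − 3245/5960 = 45.55 %.

45.6 %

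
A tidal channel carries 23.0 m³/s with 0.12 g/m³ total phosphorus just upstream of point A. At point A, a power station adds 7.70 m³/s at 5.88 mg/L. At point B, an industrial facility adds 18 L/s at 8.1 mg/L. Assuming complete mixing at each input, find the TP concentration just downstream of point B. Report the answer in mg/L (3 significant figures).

1.57 mg/L

After input A: C = (23·0.12 + 7.7·5.88) / 30.7 = 1.565 mg/L.
18 L/s = 0.018 m³/s.
After input B: C = (30.7·1.565 + 0.018·8.1) / 30.72 = 1.569 mg/L.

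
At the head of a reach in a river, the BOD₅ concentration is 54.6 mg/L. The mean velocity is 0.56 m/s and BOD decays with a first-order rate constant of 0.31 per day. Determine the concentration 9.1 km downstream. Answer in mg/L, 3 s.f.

Travel time t = 9.1 km / 0.56 m/s = 9100/0.56 = 1.625e+04 s = 0.1881 d.
First-order decay: C = 54.6·exp(−0.31·0.1881) = 54.6·0.9434 = 51.51 mg/L.

51.5 mg/L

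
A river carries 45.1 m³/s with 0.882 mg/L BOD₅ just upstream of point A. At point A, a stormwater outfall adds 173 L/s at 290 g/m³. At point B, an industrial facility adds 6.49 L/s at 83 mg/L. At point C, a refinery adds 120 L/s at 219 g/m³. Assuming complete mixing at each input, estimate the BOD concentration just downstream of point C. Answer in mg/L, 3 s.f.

2.57 mg/L

173 L/s = 0.173 m³/s.
After input A: C = (45.1·0.882 + 0.173·290) / 45.27 = 1.987 mg/L.
6.49 L/s = 0.00649 m³/s.
After input B: C = (45.27·1.987 + 0.00649·83) / 45.28 = 1.998 mg/L.
120 L/s = 0.12 m³/s.
After input C: C = (45.28·1.998 + 0.12·219) / 45.4 = 2.572 mg/L.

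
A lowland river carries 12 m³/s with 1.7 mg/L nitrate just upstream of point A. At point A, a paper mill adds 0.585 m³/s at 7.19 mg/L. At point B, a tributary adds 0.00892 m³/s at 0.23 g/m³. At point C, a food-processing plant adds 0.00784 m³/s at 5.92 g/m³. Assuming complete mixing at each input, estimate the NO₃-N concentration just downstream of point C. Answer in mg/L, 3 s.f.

1.96 mg/L

After input A: C = (12·1.7 + 0.585·7.19) / 12.59 = 1.955 mg/L.
After input B: C = (12.59·1.955 + 0.00892·0.23) / 12.59 = 1.954 mg/L.
After input C: C = (12.59·1.954 + 0.00784·5.92) / 12.6 = 1.956 mg/L.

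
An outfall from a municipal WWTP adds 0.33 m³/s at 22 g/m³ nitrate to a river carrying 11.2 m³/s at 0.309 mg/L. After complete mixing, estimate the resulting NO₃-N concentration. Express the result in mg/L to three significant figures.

Conservation of mass across the mixing zone: C = (0.33·22 + 11.2·0.309) / (0.33 + 11.2) = 10.72/11.53 = 0.9298 mg/L.

0.930 mg/L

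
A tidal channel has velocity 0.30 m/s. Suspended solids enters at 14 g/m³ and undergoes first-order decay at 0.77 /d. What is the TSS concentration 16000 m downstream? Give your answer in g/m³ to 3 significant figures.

Travel time t = 16000 m / 0.30 m/s = 1.6e+04/0.30 = 5.333e+04 s = 0.6173 d.
First-order decay: C = 14·exp(−0.77·0.6173) = 14·0.6217 = 8.704 g/m³.

8.70 g/m³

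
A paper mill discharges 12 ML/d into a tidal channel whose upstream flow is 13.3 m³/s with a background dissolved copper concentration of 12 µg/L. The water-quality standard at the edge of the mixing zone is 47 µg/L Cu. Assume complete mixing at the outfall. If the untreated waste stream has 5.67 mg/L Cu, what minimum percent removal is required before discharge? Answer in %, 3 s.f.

12 ML/d = 0.1389 m³/s.
12 µg/L = 0.012 mg/L.
47 µg/L = 0.047 mg/L.
Mass balance: 0.047·13.44 = 0.1389·Cₑ + 13.3·0.012.
Cₑ = (0.6316 − 0.1596) / 0.1389 = 3.399 mg/L.
Required removal = 1 − 3.399/5.67 = 40.06 %.

40.1 %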